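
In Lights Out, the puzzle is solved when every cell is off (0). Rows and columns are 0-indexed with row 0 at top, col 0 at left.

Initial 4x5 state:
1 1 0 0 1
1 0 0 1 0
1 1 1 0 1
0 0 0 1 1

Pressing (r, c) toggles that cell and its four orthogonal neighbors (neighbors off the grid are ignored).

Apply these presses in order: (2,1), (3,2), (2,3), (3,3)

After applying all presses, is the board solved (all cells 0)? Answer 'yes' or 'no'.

Answer: no

Derivation:
After press 1 at (2,1):
1 1 0 0 1
1 1 0 1 0
0 0 0 0 1
0 1 0 1 1

After press 2 at (3,2):
1 1 0 0 1
1 1 0 1 0
0 0 1 0 1
0 0 1 0 1

After press 3 at (2,3):
1 1 0 0 1
1 1 0 0 0
0 0 0 1 0
0 0 1 1 1

After press 4 at (3,3):
1 1 0 0 1
1 1 0 0 0
0 0 0 0 0
0 0 0 0 0

Lights still on: 5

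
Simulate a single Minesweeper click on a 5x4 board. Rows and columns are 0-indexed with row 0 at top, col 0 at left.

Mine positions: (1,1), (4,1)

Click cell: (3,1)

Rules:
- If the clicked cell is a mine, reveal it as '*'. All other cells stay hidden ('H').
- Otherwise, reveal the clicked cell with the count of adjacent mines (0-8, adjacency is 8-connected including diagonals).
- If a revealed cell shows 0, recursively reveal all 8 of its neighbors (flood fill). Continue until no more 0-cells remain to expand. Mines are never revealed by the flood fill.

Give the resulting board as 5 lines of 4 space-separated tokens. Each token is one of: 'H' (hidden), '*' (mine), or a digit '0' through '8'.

H H H H
H H H H
H H H H
H 1 H H
H H H H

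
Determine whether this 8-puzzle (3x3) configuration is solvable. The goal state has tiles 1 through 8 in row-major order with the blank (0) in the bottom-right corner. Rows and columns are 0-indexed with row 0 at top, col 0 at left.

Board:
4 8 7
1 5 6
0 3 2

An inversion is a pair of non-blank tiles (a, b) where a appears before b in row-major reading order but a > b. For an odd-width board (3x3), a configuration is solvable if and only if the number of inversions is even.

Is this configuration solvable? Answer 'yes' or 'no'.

Inversions (pairs i<j in row-major order where tile[i] > tile[j] > 0): 19
19 is odd, so the puzzle is not solvable.

Answer: no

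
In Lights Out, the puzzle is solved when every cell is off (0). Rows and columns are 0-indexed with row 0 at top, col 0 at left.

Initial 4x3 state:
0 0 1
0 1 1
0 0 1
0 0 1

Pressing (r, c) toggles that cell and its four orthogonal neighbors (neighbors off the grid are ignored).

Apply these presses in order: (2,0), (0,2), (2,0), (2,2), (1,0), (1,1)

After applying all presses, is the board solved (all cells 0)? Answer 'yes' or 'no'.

Answer: no

Derivation:
After press 1 at (2,0):
0 0 1
1 1 1
1 1 1
1 0 1

After press 2 at (0,2):
0 1 0
1 1 0
1 1 1
1 0 1

After press 3 at (2,0):
0 1 0
0 1 0
0 0 1
0 0 1

After press 4 at (2,2):
0 1 0
0 1 1
0 1 0
0 0 0

After press 5 at (1,0):
1 1 0
1 0 1
1 1 0
0 0 0

After press 6 at (1,1):
1 0 0
0 1 0
1 0 0
0 0 0

Lights still on: 3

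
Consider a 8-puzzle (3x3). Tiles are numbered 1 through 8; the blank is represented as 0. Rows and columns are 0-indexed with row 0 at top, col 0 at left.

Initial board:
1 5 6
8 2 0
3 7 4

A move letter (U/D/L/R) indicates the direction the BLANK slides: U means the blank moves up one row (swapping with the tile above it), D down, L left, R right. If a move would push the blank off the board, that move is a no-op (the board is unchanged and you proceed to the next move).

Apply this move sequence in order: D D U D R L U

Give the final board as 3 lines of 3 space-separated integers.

Answer: 1 5 6
8 0 4
3 2 7

Derivation:
After move 1 (D):
1 5 6
8 2 4
3 7 0

After move 2 (D):
1 5 6
8 2 4
3 7 0

After move 3 (U):
1 5 6
8 2 0
3 7 4

After move 4 (D):
1 5 6
8 2 4
3 7 0

After move 5 (R):
1 5 6
8 2 4
3 7 0

After move 6 (L):
1 5 6
8 2 4
3 0 7

After move 7 (U):
1 5 6
8 0 4
3 2 7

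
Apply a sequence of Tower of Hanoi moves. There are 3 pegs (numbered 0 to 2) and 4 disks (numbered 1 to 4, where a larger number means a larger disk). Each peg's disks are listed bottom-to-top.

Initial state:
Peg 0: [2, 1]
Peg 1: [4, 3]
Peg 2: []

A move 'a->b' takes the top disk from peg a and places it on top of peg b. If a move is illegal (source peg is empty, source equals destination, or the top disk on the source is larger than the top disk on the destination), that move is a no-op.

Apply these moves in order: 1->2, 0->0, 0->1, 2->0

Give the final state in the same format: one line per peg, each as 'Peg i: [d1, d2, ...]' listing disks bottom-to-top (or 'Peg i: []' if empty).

After move 1 (1->2):
Peg 0: [2, 1]
Peg 1: [4]
Peg 2: [3]

After move 2 (0->0):
Peg 0: [2, 1]
Peg 1: [4]
Peg 2: [3]

After move 3 (0->1):
Peg 0: [2]
Peg 1: [4, 1]
Peg 2: [3]

After move 4 (2->0):
Peg 0: [2]
Peg 1: [4, 1]
Peg 2: [3]

Answer: Peg 0: [2]
Peg 1: [4, 1]
Peg 2: [3]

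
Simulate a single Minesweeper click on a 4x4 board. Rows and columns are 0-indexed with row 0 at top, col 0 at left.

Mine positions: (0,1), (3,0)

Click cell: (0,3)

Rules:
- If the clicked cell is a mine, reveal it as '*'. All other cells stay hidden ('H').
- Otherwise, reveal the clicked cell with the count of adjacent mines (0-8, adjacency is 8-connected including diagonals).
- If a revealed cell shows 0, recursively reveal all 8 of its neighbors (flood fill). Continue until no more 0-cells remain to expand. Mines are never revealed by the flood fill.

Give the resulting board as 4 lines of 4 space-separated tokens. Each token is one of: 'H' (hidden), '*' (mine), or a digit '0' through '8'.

H H 1 0
H 1 1 0
H 1 0 0
H 1 0 0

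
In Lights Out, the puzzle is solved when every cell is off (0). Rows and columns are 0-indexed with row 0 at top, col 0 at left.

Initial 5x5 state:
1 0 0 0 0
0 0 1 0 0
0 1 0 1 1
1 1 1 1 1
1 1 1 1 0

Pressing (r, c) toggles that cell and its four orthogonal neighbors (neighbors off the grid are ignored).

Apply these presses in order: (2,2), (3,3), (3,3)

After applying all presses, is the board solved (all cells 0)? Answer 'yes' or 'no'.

Answer: no

Derivation:
After press 1 at (2,2):
1 0 0 0 0
0 0 0 0 0
0 0 1 0 1
1 1 0 1 1
1 1 1 1 0

After press 2 at (3,3):
1 0 0 0 0
0 0 0 0 0
0 0 1 1 1
1 1 1 0 0
1 1 1 0 0

After press 3 at (3,3):
1 0 0 0 0
0 0 0 0 0
0 0 1 0 1
1 1 0 1 1
1 1 1 1 0

Lights still on: 11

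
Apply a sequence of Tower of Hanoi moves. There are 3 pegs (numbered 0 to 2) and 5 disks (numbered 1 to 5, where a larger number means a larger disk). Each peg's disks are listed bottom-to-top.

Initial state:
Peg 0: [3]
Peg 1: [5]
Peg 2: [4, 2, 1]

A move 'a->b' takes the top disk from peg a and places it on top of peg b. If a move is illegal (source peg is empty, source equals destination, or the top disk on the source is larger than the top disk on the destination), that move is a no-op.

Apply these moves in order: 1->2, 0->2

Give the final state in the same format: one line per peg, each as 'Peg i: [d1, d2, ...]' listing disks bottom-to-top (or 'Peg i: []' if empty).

Answer: Peg 0: [3]
Peg 1: [5]
Peg 2: [4, 2, 1]

Derivation:
After move 1 (1->2):
Peg 0: [3]
Peg 1: [5]
Peg 2: [4, 2, 1]

After move 2 (0->2):
Peg 0: [3]
Peg 1: [5]
Peg 2: [4, 2, 1]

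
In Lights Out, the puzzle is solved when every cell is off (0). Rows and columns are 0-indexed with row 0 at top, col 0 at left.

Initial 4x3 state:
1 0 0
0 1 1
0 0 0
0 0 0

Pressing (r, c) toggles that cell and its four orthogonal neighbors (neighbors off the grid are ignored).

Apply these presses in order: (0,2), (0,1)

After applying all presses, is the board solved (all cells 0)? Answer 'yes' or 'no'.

Answer: yes

Derivation:
After press 1 at (0,2):
1 1 1
0 1 0
0 0 0
0 0 0

After press 2 at (0,1):
0 0 0
0 0 0
0 0 0
0 0 0

Lights still on: 0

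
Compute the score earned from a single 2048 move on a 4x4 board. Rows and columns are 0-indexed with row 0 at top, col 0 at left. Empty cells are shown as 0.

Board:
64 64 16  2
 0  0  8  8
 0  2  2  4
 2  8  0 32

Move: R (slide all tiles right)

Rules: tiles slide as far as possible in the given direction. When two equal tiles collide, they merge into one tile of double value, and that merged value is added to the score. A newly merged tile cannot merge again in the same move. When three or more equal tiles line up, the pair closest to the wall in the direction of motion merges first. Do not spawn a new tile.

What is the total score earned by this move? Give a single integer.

Answer: 148

Derivation:
Slide right:
row 0: [64, 64, 16, 2] -> [0, 128, 16, 2]  score +128 (running 128)
row 1: [0, 0, 8, 8] -> [0, 0, 0, 16]  score +16 (running 144)
row 2: [0, 2, 2, 4] -> [0, 0, 4, 4]  score +4 (running 148)
row 3: [2, 8, 0, 32] -> [0, 2, 8, 32]  score +0 (running 148)
Board after move:
  0 128  16   2
  0   0   0  16
  0   0   4   4
  0   2   8  32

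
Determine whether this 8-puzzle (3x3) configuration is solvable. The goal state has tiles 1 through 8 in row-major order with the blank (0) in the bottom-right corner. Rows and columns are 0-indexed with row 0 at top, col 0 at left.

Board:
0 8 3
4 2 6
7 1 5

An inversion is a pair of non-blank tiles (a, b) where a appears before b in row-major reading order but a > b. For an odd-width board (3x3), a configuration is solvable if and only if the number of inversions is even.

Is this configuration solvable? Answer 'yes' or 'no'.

Answer: yes

Derivation:
Inversions (pairs i<j in row-major order where tile[i] > tile[j] > 0): 16
16 is even, so the puzzle is solvable.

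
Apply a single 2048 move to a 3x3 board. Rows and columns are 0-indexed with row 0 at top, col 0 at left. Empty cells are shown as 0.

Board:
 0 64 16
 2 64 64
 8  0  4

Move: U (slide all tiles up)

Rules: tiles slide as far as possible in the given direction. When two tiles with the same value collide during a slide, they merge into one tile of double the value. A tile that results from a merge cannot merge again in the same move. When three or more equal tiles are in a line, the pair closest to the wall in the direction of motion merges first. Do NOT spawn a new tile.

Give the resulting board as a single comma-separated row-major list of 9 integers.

Slide up:
col 0: [0, 2, 8] -> [2, 8, 0]
col 1: [64, 64, 0] -> [128, 0, 0]
col 2: [16, 64, 4] -> [16, 64, 4]

Answer: 2, 128, 16, 8, 0, 64, 0, 0, 4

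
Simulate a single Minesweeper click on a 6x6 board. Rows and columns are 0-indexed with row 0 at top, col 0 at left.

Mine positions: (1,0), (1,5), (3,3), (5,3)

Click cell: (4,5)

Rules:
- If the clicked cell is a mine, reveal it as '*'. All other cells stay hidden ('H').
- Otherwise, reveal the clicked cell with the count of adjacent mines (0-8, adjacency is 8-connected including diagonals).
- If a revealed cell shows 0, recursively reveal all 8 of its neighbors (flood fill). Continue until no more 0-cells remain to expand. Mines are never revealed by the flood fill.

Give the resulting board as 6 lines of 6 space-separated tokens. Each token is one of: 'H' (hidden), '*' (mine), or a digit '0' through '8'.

H H H H H H
H H H H H H
H H H H 2 1
H H H H 1 0
H H H H 2 0
H H H H 1 0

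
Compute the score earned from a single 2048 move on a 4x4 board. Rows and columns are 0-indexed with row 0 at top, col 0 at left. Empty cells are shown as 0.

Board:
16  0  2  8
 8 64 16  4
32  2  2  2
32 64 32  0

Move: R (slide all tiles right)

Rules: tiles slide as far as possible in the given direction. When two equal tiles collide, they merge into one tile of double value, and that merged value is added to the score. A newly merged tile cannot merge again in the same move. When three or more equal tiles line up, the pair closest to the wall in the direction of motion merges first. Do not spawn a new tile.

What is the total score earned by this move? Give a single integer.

Answer: 4

Derivation:
Slide right:
row 0: [16, 0, 2, 8] -> [0, 16, 2, 8]  score +0 (running 0)
row 1: [8, 64, 16, 4] -> [8, 64, 16, 4]  score +0 (running 0)
row 2: [32, 2, 2, 2] -> [0, 32, 2, 4]  score +4 (running 4)
row 3: [32, 64, 32, 0] -> [0, 32, 64, 32]  score +0 (running 4)
Board after move:
 0 16  2  8
 8 64 16  4
 0 32  2  4
 0 32 64 32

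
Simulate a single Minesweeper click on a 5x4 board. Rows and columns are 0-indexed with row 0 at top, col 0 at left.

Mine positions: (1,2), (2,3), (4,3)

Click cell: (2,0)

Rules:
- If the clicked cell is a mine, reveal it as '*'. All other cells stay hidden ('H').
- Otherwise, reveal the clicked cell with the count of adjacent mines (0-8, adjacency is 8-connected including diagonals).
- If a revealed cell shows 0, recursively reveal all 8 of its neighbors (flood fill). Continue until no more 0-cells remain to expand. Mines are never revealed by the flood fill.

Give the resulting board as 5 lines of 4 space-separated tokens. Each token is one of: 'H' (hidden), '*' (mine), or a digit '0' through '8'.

0 1 H H
0 1 H H
0 1 2 H
0 0 2 H
0 0 1 H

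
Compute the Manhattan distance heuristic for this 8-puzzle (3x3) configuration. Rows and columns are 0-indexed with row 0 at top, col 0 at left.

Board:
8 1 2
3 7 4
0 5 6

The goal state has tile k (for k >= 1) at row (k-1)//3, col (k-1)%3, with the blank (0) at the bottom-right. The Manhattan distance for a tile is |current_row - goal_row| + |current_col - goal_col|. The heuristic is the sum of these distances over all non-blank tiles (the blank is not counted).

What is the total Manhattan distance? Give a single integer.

Tile 8: (0,0)->(2,1) = 3
Tile 1: (0,1)->(0,0) = 1
Tile 2: (0,2)->(0,1) = 1
Tile 3: (1,0)->(0,2) = 3
Tile 7: (1,1)->(2,0) = 2
Tile 4: (1,2)->(1,0) = 2
Tile 5: (2,1)->(1,1) = 1
Tile 6: (2,2)->(1,2) = 1
Sum: 3 + 1 + 1 + 3 + 2 + 2 + 1 + 1 = 14

Answer: 14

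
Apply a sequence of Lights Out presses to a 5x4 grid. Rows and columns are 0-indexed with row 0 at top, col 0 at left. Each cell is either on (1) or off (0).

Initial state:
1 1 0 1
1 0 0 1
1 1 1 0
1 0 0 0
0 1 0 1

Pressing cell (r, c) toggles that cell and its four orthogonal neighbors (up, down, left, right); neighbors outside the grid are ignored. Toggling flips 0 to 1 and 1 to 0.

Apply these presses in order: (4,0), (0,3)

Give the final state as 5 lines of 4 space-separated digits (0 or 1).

Answer: 1 1 1 0
1 0 0 0
1 1 1 0
0 0 0 0
1 0 0 1

Derivation:
After press 1 at (4,0):
1 1 0 1
1 0 0 1
1 1 1 0
0 0 0 0
1 0 0 1

After press 2 at (0,3):
1 1 1 0
1 0 0 0
1 1 1 0
0 0 0 0
1 0 0 1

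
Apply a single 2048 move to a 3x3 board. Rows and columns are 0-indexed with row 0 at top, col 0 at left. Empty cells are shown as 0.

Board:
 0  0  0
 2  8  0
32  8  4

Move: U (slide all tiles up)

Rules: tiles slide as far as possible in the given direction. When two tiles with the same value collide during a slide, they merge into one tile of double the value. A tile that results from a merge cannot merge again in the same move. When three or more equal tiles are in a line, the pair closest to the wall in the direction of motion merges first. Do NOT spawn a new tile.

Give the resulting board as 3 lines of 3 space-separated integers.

Slide up:
col 0: [0, 2, 32] -> [2, 32, 0]
col 1: [0, 8, 8] -> [16, 0, 0]
col 2: [0, 0, 4] -> [4, 0, 0]

Answer:  2 16  4
32  0  0
 0  0  0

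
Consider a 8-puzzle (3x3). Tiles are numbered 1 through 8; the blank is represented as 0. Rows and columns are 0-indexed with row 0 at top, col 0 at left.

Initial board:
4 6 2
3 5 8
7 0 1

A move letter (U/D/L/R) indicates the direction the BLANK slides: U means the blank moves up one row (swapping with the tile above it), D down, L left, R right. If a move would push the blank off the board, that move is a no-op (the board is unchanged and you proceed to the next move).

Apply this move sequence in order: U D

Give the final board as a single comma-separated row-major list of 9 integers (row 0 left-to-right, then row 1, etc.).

Answer: 4, 6, 2, 3, 5, 8, 7, 0, 1

Derivation:
After move 1 (U):
4 6 2
3 0 8
7 5 1

After move 2 (D):
4 6 2
3 5 8
7 0 1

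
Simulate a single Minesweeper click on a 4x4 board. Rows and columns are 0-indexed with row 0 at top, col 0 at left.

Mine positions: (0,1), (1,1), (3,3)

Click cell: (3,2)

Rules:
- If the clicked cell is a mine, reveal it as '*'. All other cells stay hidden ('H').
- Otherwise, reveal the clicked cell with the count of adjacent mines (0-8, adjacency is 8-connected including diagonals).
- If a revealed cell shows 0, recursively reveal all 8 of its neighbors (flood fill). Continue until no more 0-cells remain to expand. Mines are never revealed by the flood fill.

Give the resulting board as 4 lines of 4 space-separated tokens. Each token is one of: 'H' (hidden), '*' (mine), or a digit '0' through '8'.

H H H H
H H H H
H H H H
H H 1 H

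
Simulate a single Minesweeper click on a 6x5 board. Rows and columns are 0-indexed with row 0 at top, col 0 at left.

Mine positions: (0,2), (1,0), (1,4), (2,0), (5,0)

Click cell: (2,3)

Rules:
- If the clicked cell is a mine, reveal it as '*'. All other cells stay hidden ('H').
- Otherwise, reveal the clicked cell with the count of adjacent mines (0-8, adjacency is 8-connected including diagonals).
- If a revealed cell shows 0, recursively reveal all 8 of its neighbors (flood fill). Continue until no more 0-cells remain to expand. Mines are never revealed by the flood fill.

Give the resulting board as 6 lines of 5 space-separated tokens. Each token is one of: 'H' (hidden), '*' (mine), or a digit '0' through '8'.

H H H H H
H H H H H
H H H 1 H
H H H H H
H H H H H
H H H H H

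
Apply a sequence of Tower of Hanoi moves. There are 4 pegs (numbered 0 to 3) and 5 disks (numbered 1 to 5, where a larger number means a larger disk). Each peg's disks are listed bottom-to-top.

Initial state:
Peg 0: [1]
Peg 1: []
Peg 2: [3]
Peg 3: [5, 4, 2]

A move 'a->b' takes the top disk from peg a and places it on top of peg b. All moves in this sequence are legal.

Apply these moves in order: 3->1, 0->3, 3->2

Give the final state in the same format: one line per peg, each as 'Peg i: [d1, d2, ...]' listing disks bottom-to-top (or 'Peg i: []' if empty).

After move 1 (3->1):
Peg 0: [1]
Peg 1: [2]
Peg 2: [3]
Peg 3: [5, 4]

After move 2 (0->3):
Peg 0: []
Peg 1: [2]
Peg 2: [3]
Peg 3: [5, 4, 1]

After move 3 (3->2):
Peg 0: []
Peg 1: [2]
Peg 2: [3, 1]
Peg 3: [5, 4]

Answer: Peg 0: []
Peg 1: [2]
Peg 2: [3, 1]
Peg 3: [5, 4]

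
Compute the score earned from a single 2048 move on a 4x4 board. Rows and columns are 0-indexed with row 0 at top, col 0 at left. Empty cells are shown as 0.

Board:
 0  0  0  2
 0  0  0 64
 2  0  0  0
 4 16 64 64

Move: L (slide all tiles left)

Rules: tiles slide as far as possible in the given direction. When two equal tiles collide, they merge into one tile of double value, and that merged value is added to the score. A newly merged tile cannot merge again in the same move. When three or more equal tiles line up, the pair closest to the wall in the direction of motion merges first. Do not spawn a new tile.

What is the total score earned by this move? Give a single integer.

Slide left:
row 0: [0, 0, 0, 2] -> [2, 0, 0, 0]  score +0 (running 0)
row 1: [0, 0, 0, 64] -> [64, 0, 0, 0]  score +0 (running 0)
row 2: [2, 0, 0, 0] -> [2, 0, 0, 0]  score +0 (running 0)
row 3: [4, 16, 64, 64] -> [4, 16, 128, 0]  score +128 (running 128)
Board after move:
  2   0   0   0
 64   0   0   0
  2   0   0   0
  4  16 128   0

Answer: 128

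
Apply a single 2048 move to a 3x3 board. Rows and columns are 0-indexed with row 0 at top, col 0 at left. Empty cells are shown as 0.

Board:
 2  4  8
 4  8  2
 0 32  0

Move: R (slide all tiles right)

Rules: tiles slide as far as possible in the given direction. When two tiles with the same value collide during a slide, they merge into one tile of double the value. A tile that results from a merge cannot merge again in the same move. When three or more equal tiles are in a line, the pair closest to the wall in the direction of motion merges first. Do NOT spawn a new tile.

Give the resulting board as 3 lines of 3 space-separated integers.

Slide right:
row 0: [2, 4, 8] -> [2, 4, 8]
row 1: [4, 8, 2] -> [4, 8, 2]
row 2: [0, 32, 0] -> [0, 0, 32]

Answer:  2  4  8
 4  8  2
 0  0 32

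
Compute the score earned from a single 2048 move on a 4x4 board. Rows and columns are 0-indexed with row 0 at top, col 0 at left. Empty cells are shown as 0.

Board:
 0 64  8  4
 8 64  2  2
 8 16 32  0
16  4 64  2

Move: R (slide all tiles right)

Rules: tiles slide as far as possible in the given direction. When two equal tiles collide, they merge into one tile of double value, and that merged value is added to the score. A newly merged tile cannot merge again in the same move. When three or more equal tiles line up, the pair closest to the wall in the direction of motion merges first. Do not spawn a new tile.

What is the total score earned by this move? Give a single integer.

Slide right:
row 0: [0, 64, 8, 4] -> [0, 64, 8, 4]  score +0 (running 0)
row 1: [8, 64, 2, 2] -> [0, 8, 64, 4]  score +4 (running 4)
row 2: [8, 16, 32, 0] -> [0, 8, 16, 32]  score +0 (running 4)
row 3: [16, 4, 64, 2] -> [16, 4, 64, 2]  score +0 (running 4)
Board after move:
 0 64  8  4
 0  8 64  4
 0  8 16 32
16  4 64  2

Answer: 4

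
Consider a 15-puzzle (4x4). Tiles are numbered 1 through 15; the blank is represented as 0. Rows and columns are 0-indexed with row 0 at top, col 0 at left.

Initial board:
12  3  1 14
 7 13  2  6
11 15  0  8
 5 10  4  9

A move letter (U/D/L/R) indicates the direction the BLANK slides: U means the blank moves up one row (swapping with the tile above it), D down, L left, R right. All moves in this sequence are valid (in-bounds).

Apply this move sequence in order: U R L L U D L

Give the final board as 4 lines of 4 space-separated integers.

Answer: 12  3  1 14
 0  7 13  6
11 15  2  8
 5 10  4  9

Derivation:
After move 1 (U):
12  3  1 14
 7 13  0  6
11 15  2  8
 5 10  4  9

After move 2 (R):
12  3  1 14
 7 13  6  0
11 15  2  8
 5 10  4  9

After move 3 (L):
12  3  1 14
 7 13  0  6
11 15  2  8
 5 10  4  9

After move 4 (L):
12  3  1 14
 7  0 13  6
11 15  2  8
 5 10  4  9

After move 5 (U):
12  0  1 14
 7  3 13  6
11 15  2  8
 5 10  4  9

After move 6 (D):
12  3  1 14
 7  0 13  6
11 15  2  8
 5 10  4  9

After move 7 (L):
12  3  1 14
 0  7 13  6
11 15  2  8
 5 10  4  9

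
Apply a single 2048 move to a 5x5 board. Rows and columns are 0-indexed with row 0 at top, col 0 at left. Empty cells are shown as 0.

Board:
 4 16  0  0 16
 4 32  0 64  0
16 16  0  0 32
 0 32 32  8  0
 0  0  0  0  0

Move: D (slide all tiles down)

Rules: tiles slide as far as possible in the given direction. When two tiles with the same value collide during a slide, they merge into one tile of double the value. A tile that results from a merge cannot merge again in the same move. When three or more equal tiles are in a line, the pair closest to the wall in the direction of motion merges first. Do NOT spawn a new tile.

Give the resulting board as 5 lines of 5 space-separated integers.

Answer:  0  0  0  0  0
 0 16  0  0  0
 0 32  0  0  0
 8 16  0 64 16
16 32 32  8 32

Derivation:
Slide down:
col 0: [4, 4, 16, 0, 0] -> [0, 0, 0, 8, 16]
col 1: [16, 32, 16, 32, 0] -> [0, 16, 32, 16, 32]
col 2: [0, 0, 0, 32, 0] -> [0, 0, 0, 0, 32]
col 3: [0, 64, 0, 8, 0] -> [0, 0, 0, 64, 8]
col 4: [16, 0, 32, 0, 0] -> [0, 0, 0, 16, 32]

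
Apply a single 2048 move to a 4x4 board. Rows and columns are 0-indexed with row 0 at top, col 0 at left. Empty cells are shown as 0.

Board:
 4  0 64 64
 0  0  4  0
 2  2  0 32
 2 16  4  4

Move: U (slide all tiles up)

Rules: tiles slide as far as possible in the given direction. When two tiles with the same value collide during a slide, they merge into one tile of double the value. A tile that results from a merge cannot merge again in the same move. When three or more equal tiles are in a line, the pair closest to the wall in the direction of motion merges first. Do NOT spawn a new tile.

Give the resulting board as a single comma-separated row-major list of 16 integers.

Answer: 4, 2, 64, 64, 4, 16, 8, 32, 0, 0, 0, 4, 0, 0, 0, 0

Derivation:
Slide up:
col 0: [4, 0, 2, 2] -> [4, 4, 0, 0]
col 1: [0, 0, 2, 16] -> [2, 16, 0, 0]
col 2: [64, 4, 0, 4] -> [64, 8, 0, 0]
col 3: [64, 0, 32, 4] -> [64, 32, 4, 0]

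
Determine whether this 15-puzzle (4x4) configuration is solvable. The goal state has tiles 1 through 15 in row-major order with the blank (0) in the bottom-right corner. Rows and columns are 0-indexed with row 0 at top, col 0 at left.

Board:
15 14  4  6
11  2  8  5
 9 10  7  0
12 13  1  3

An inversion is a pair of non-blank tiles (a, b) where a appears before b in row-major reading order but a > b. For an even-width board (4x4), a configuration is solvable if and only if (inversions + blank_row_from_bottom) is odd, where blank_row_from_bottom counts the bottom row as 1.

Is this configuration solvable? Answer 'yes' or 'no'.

Answer: yes

Derivation:
Inversions: 61
Blank is in row 2 (0-indexed from top), which is row 2 counting from the bottom (bottom = 1).
61 + 2 = 63, which is odd, so the puzzle is solvable.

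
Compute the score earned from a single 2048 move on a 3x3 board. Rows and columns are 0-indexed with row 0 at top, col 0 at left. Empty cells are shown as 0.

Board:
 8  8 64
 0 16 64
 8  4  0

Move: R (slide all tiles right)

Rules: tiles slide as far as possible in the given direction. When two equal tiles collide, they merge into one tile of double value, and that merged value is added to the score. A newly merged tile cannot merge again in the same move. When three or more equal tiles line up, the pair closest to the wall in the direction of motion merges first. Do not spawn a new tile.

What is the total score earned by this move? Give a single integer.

Slide right:
row 0: [8, 8, 64] -> [0, 16, 64]  score +16 (running 16)
row 1: [0, 16, 64] -> [0, 16, 64]  score +0 (running 16)
row 2: [8, 4, 0] -> [0, 8, 4]  score +0 (running 16)
Board after move:
 0 16 64
 0 16 64
 0  8  4

Answer: 16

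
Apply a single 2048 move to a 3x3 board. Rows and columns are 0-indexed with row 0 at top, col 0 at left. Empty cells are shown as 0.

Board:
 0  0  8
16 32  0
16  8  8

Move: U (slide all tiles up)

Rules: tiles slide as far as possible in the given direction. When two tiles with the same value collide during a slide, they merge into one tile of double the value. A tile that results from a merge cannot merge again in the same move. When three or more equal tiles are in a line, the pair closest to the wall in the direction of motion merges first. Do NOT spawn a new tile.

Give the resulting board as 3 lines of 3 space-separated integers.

Answer: 32 32 16
 0  8  0
 0  0  0

Derivation:
Slide up:
col 0: [0, 16, 16] -> [32, 0, 0]
col 1: [0, 32, 8] -> [32, 8, 0]
col 2: [8, 0, 8] -> [16, 0, 0]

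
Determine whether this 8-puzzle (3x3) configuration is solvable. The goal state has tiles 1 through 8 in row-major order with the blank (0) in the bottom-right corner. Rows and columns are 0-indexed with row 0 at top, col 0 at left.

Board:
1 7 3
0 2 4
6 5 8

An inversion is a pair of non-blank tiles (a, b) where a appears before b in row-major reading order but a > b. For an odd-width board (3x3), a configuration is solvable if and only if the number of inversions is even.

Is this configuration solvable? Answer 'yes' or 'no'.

Answer: no

Derivation:
Inversions (pairs i<j in row-major order where tile[i] > tile[j] > 0): 7
7 is odd, so the puzzle is not solvable.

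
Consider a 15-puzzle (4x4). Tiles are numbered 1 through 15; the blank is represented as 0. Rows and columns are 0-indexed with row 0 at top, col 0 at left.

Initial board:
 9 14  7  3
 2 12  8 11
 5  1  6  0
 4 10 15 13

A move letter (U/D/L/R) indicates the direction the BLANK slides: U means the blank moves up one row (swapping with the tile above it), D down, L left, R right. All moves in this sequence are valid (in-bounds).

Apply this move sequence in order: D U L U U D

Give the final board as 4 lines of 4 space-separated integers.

After move 1 (D):
 9 14  7  3
 2 12  8 11
 5  1  6 13
 4 10 15  0

After move 2 (U):
 9 14  7  3
 2 12  8 11
 5  1  6  0
 4 10 15 13

After move 3 (L):
 9 14  7  3
 2 12  8 11
 5  1  0  6
 4 10 15 13

After move 4 (U):
 9 14  7  3
 2 12  0 11
 5  1  8  6
 4 10 15 13

After move 5 (U):
 9 14  0  3
 2 12  7 11
 5  1  8  6
 4 10 15 13

After move 6 (D):
 9 14  7  3
 2 12  0 11
 5  1  8  6
 4 10 15 13

Answer:  9 14  7  3
 2 12  0 11
 5  1  8  6
 4 10 15 13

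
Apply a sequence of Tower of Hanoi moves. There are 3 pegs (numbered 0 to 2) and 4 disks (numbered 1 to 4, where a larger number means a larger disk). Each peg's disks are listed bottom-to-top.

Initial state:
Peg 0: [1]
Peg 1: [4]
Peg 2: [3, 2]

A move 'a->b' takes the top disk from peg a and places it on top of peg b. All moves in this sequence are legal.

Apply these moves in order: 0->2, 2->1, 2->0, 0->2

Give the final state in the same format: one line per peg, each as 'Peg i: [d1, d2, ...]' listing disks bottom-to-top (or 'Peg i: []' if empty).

After move 1 (0->2):
Peg 0: []
Peg 1: [4]
Peg 2: [3, 2, 1]

After move 2 (2->1):
Peg 0: []
Peg 1: [4, 1]
Peg 2: [3, 2]

After move 3 (2->0):
Peg 0: [2]
Peg 1: [4, 1]
Peg 2: [3]

After move 4 (0->2):
Peg 0: []
Peg 1: [4, 1]
Peg 2: [3, 2]

Answer: Peg 0: []
Peg 1: [4, 1]
Peg 2: [3, 2]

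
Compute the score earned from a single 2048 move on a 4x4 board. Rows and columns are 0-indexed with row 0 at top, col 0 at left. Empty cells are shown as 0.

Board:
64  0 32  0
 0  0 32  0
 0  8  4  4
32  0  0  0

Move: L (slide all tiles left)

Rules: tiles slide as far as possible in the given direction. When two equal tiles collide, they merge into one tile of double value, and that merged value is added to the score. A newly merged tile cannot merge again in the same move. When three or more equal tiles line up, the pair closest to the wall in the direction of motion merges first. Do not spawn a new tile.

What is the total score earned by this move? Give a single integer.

Slide left:
row 0: [64, 0, 32, 0] -> [64, 32, 0, 0]  score +0 (running 0)
row 1: [0, 0, 32, 0] -> [32, 0, 0, 0]  score +0 (running 0)
row 2: [0, 8, 4, 4] -> [8, 8, 0, 0]  score +8 (running 8)
row 3: [32, 0, 0, 0] -> [32, 0, 0, 0]  score +0 (running 8)
Board after move:
64 32  0  0
32  0  0  0
 8  8  0  0
32  0  0  0

Answer: 8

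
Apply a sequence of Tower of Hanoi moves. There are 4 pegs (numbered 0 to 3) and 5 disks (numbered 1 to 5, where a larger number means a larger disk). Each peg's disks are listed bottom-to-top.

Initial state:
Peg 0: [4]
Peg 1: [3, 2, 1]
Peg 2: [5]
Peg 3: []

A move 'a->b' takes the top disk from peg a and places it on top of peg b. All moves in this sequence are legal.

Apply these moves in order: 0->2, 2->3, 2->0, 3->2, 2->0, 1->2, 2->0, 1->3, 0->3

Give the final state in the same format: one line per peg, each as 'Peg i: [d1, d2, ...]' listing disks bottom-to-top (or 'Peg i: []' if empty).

Answer: Peg 0: [5, 4]
Peg 1: [3]
Peg 2: []
Peg 3: [2, 1]

Derivation:
After move 1 (0->2):
Peg 0: []
Peg 1: [3, 2, 1]
Peg 2: [5, 4]
Peg 3: []

After move 2 (2->3):
Peg 0: []
Peg 1: [3, 2, 1]
Peg 2: [5]
Peg 3: [4]

After move 3 (2->0):
Peg 0: [5]
Peg 1: [3, 2, 1]
Peg 2: []
Peg 3: [4]

After move 4 (3->2):
Peg 0: [5]
Peg 1: [3, 2, 1]
Peg 2: [4]
Peg 3: []

After move 5 (2->0):
Peg 0: [5, 4]
Peg 1: [3, 2, 1]
Peg 2: []
Peg 3: []

After move 6 (1->2):
Peg 0: [5, 4]
Peg 1: [3, 2]
Peg 2: [1]
Peg 3: []

After move 7 (2->0):
Peg 0: [5, 4, 1]
Peg 1: [3, 2]
Peg 2: []
Peg 3: []

After move 8 (1->3):
Peg 0: [5, 4, 1]
Peg 1: [3]
Peg 2: []
Peg 3: [2]

After move 9 (0->3):
Peg 0: [5, 4]
Peg 1: [3]
Peg 2: []
Peg 3: [2, 1]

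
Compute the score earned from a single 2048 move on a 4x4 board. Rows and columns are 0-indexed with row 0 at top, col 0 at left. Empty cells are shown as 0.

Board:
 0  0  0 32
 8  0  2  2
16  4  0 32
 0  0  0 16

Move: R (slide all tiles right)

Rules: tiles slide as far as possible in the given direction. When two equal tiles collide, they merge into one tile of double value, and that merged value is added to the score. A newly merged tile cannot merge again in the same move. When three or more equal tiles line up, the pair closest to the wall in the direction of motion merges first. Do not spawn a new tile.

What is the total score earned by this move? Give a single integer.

Slide right:
row 0: [0, 0, 0, 32] -> [0, 0, 0, 32]  score +0 (running 0)
row 1: [8, 0, 2, 2] -> [0, 0, 8, 4]  score +4 (running 4)
row 2: [16, 4, 0, 32] -> [0, 16, 4, 32]  score +0 (running 4)
row 3: [0, 0, 0, 16] -> [0, 0, 0, 16]  score +0 (running 4)
Board after move:
 0  0  0 32
 0  0  8  4
 0 16  4 32
 0  0  0 16

Answer: 4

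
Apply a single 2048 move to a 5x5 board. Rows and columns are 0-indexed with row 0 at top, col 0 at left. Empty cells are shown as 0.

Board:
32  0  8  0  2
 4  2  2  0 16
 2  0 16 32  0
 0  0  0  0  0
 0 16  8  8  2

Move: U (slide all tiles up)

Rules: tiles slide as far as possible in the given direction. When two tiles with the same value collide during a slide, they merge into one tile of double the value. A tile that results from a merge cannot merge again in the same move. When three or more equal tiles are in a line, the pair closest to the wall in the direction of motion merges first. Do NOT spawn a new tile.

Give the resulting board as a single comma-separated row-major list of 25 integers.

Answer: 32, 2, 8, 32, 2, 4, 16, 2, 8, 16, 2, 0, 16, 0, 2, 0, 0, 8, 0, 0, 0, 0, 0, 0, 0

Derivation:
Slide up:
col 0: [32, 4, 2, 0, 0] -> [32, 4, 2, 0, 0]
col 1: [0, 2, 0, 0, 16] -> [2, 16, 0, 0, 0]
col 2: [8, 2, 16, 0, 8] -> [8, 2, 16, 8, 0]
col 3: [0, 0, 32, 0, 8] -> [32, 8, 0, 0, 0]
col 4: [2, 16, 0, 0, 2] -> [2, 16, 2, 0, 0]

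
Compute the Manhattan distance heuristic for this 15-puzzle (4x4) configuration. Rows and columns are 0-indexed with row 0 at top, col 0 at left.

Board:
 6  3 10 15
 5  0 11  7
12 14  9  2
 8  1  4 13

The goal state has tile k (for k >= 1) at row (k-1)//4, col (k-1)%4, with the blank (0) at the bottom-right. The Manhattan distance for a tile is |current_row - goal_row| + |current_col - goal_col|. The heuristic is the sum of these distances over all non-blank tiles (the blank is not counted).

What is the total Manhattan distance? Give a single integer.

Tile 6: (0,0)->(1,1) = 2
Tile 3: (0,1)->(0,2) = 1
Tile 10: (0,2)->(2,1) = 3
Tile 15: (0,3)->(3,2) = 4
Tile 5: (1,0)->(1,0) = 0
Tile 11: (1,2)->(2,2) = 1
Tile 7: (1,3)->(1,2) = 1
Tile 12: (2,0)->(2,3) = 3
Tile 14: (2,1)->(3,1) = 1
Tile 9: (2,2)->(2,0) = 2
Tile 2: (2,3)->(0,1) = 4
Tile 8: (3,0)->(1,3) = 5
Tile 1: (3,1)->(0,0) = 4
Tile 4: (3,2)->(0,3) = 4
Tile 13: (3,3)->(3,0) = 3
Sum: 2 + 1 + 3 + 4 + 0 + 1 + 1 + 3 + 1 + 2 + 4 + 5 + 4 + 4 + 3 = 38

Answer: 38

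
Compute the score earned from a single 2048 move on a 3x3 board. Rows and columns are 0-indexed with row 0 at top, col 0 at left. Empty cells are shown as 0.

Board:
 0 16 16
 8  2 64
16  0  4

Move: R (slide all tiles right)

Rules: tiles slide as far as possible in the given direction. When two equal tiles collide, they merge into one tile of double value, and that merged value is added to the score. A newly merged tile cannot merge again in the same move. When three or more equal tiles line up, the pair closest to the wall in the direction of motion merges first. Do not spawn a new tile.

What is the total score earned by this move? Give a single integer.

Slide right:
row 0: [0, 16, 16] -> [0, 0, 32]  score +32 (running 32)
row 1: [8, 2, 64] -> [8, 2, 64]  score +0 (running 32)
row 2: [16, 0, 4] -> [0, 16, 4]  score +0 (running 32)
Board after move:
 0  0 32
 8  2 64
 0 16  4

Answer: 32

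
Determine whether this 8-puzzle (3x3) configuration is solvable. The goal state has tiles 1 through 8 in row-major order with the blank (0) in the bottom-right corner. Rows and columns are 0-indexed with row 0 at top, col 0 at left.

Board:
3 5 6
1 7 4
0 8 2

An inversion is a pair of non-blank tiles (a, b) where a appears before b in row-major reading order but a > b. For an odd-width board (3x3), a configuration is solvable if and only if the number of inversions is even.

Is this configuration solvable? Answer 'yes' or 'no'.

Answer: yes

Derivation:
Inversions (pairs i<j in row-major order where tile[i] > tile[j] > 0): 12
12 is even, so the puzzle is solvable.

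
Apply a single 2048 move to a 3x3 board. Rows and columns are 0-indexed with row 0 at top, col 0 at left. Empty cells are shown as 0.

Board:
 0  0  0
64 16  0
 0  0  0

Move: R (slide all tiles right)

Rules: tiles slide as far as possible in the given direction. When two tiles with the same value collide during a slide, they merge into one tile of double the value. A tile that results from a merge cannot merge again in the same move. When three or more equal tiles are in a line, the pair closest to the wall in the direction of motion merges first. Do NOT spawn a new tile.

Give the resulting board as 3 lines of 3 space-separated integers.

Slide right:
row 0: [0, 0, 0] -> [0, 0, 0]
row 1: [64, 16, 0] -> [0, 64, 16]
row 2: [0, 0, 0] -> [0, 0, 0]

Answer:  0  0  0
 0 64 16
 0  0  0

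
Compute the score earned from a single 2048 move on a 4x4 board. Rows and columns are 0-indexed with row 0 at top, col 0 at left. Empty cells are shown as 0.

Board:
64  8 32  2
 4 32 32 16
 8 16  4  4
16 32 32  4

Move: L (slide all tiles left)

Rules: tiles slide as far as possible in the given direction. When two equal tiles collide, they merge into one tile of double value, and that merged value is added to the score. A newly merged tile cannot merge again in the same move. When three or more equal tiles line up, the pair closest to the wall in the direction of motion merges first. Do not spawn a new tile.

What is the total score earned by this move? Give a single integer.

Slide left:
row 0: [64, 8, 32, 2] -> [64, 8, 32, 2]  score +0 (running 0)
row 1: [4, 32, 32, 16] -> [4, 64, 16, 0]  score +64 (running 64)
row 2: [8, 16, 4, 4] -> [8, 16, 8, 0]  score +8 (running 72)
row 3: [16, 32, 32, 4] -> [16, 64, 4, 0]  score +64 (running 136)
Board after move:
64  8 32  2
 4 64 16  0
 8 16  8  0
16 64  4  0

Answer: 136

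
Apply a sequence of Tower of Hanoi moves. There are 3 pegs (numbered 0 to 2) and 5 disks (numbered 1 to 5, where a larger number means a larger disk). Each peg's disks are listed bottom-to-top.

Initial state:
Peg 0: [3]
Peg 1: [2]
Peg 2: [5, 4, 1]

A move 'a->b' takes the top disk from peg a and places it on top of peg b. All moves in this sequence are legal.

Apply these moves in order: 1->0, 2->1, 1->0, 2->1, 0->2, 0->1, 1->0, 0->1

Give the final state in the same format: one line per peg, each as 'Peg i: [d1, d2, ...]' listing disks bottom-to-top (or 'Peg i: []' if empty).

After move 1 (1->0):
Peg 0: [3, 2]
Peg 1: []
Peg 2: [5, 4, 1]

After move 2 (2->1):
Peg 0: [3, 2]
Peg 1: [1]
Peg 2: [5, 4]

After move 3 (1->0):
Peg 0: [3, 2, 1]
Peg 1: []
Peg 2: [5, 4]

After move 4 (2->1):
Peg 0: [3, 2, 1]
Peg 1: [4]
Peg 2: [5]

After move 5 (0->2):
Peg 0: [3, 2]
Peg 1: [4]
Peg 2: [5, 1]

After move 6 (0->1):
Peg 0: [3]
Peg 1: [4, 2]
Peg 2: [5, 1]

After move 7 (1->0):
Peg 0: [3, 2]
Peg 1: [4]
Peg 2: [5, 1]

After move 8 (0->1):
Peg 0: [3]
Peg 1: [4, 2]
Peg 2: [5, 1]

Answer: Peg 0: [3]
Peg 1: [4, 2]
Peg 2: [5, 1]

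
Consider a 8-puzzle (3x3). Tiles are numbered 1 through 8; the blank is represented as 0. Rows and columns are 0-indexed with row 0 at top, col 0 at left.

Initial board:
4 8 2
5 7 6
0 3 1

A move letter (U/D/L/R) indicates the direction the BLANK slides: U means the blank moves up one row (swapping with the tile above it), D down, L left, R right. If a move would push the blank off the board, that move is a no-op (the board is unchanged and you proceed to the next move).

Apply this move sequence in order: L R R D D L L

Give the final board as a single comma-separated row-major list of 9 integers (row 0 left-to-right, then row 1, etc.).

After move 1 (L):
4 8 2
5 7 6
0 3 1

After move 2 (R):
4 8 2
5 7 6
3 0 1

After move 3 (R):
4 8 2
5 7 6
3 1 0

After move 4 (D):
4 8 2
5 7 6
3 1 0

After move 5 (D):
4 8 2
5 7 6
3 1 0

After move 6 (L):
4 8 2
5 7 6
3 0 1

After move 7 (L):
4 8 2
5 7 6
0 3 1

Answer: 4, 8, 2, 5, 7, 6, 0, 3, 1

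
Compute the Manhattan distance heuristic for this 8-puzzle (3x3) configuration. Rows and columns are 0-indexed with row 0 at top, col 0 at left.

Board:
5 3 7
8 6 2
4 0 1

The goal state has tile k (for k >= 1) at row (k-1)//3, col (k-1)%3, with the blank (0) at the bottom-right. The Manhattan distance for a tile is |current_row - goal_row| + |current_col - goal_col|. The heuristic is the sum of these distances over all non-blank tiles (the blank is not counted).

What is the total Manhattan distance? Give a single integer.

Tile 5: (0,0)->(1,1) = 2
Tile 3: (0,1)->(0,2) = 1
Tile 7: (0,2)->(2,0) = 4
Tile 8: (1,0)->(2,1) = 2
Tile 6: (1,1)->(1,2) = 1
Tile 2: (1,2)->(0,1) = 2
Tile 4: (2,0)->(1,0) = 1
Tile 1: (2,2)->(0,0) = 4
Sum: 2 + 1 + 4 + 2 + 1 + 2 + 1 + 4 = 17

Answer: 17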